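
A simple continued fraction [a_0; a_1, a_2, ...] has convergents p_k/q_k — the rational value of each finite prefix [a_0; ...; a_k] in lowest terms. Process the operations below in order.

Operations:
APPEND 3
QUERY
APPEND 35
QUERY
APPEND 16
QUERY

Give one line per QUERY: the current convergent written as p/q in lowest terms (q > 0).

3/1
106/35
1699/561

APPEND 3: p_0 = 3·1 + 0 = 3, q_0 = 3·0 + 1 = 1 → 3/1
APPEND 35: p_1 = 35·3 + 1 = 106, q_1 = 35·1 + 0 = 35 → 106/35
APPEND 16: p_2 = 16·106 + 3 = 1699, q_2 = 16·35 + 1 = 561 → 1699/561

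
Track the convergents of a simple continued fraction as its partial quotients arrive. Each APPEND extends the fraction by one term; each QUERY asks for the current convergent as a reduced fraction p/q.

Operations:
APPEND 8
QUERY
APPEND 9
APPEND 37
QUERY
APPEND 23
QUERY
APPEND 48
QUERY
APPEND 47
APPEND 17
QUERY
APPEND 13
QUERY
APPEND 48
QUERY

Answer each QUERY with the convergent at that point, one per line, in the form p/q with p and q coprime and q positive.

APPEND 8: p_0 = 8·1 + 0 = 8, q_0 = 8·0 + 1 = 1 → 8/1
APPEND 9: p_1 = 9·8 + 1 = 73, q_1 = 9·1 + 0 = 9 → 73/9
APPEND 37: p_2 = 37·73 + 8 = 2709, q_2 = 37·9 + 1 = 334 → 2709/334
APPEND 23: p_3 = 23·2709 + 73 = 62380, q_3 = 23·334 + 9 = 7691 → 62380/7691
APPEND 48: p_4 = 48·62380 + 2709 = 2996949, q_4 = 48·7691 + 334 = 369502 → 2996949/369502
APPEND 47: p_5 = 47·2996949 + 62380 = 140918983, q_5 = 47·369502 + 7691 = 17374285 → 140918983/17374285
APPEND 17: p_6 = 17·140918983 + 2996949 = 2398619660, q_6 = 17·17374285 + 369502 = 295732347 → 2398619660/295732347
APPEND 13: p_7 = 13·2398619660 + 140918983 = 31322974563, q_7 = 13·295732347 + 17374285 = 3861894796 → 31322974563/3861894796
APPEND 48: p_8 = 48·31322974563 + 2398619660 = 1505901398684, q_8 = 48·3861894796 + 295732347 = 185666682555 → 1505901398684/185666682555

8/1
2709/334
62380/7691
2996949/369502
2398619660/295732347
31322974563/3861894796
1505901398684/185666682555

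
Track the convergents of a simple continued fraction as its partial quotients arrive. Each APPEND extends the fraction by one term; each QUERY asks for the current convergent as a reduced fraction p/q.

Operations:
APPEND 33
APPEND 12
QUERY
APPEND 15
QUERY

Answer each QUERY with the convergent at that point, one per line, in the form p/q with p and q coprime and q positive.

397/12
5988/181

APPEND 33: p_0 = 33·1 + 0 = 33, q_0 = 33·0 + 1 = 1 → 33/1
APPEND 12: p_1 = 12·33 + 1 = 397, q_1 = 12·1 + 0 = 12 → 397/12
APPEND 15: p_2 = 15·397 + 33 = 5988, q_2 = 15·12 + 1 = 181 → 5988/181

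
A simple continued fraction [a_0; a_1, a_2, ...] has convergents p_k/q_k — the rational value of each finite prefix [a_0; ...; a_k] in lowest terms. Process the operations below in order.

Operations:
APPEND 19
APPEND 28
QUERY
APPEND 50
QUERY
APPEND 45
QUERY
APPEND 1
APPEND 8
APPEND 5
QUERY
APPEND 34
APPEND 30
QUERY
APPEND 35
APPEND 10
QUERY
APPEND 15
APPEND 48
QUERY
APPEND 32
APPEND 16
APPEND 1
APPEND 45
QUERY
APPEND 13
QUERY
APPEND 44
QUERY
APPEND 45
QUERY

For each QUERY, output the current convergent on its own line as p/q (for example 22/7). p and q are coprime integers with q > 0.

533/28
26669/1401
1200638/63073
56322777/2958799
57836128137/3038299729
20319740911207/1067454985189
14747790339938983/774744244411477
369494802750930604126/19410634757669184687
4811475197476535088377/252760761473433244373
212074403491718474492714/11140884139588731937099
9548159632324807887260507/501592547042966370413828

APPEND 19: p_0 = 19·1 + 0 = 19, q_0 = 19·0 + 1 = 1 → 19/1
APPEND 28: p_1 = 28·19 + 1 = 533, q_1 = 28·1 + 0 = 28 → 533/28
APPEND 50: p_2 = 50·533 + 19 = 26669, q_2 = 50·28 + 1 = 1401 → 26669/1401
APPEND 45: p_3 = 45·26669 + 533 = 1200638, q_3 = 45·1401 + 28 = 63073 → 1200638/63073
APPEND 1: p_4 = 1·1200638 + 26669 = 1227307, q_4 = 1·63073 + 1401 = 64474 → 1227307/64474
APPEND 8: p_5 = 8·1227307 + 1200638 = 11019094, q_5 = 8·64474 + 63073 = 578865 → 11019094/578865
APPEND 5: p_6 = 5·11019094 + 1227307 = 56322777, q_6 = 5·578865 + 64474 = 2958799 → 56322777/2958799
APPEND 34: p_7 = 34·56322777 + 11019094 = 1925993512, q_7 = 34·2958799 + 578865 = 101178031 → 1925993512/101178031
APPEND 30: p_8 = 30·1925993512 + 56322777 = 57836128137, q_8 = 30·101178031 + 2958799 = 3038299729 → 57836128137/3038299729
APPEND 35: p_9 = 35·57836128137 + 1925993512 = 2026190478307, q_9 = 35·3038299729 + 101178031 = 106441668546 → 2026190478307/106441668546
APPEND 10: p_10 = 10·2026190478307 + 57836128137 = 20319740911207, q_10 = 10·106441668546 + 3038299729 = 1067454985189 → 20319740911207/1067454985189
APPEND 15: p_11 = 15·20319740911207 + 2026190478307 = 306822304146412, q_11 = 15·1067454985189 + 106441668546 = 16118266446381 → 306822304146412/16118266446381
APPEND 48: p_12 = 48·306822304146412 + 20319740911207 = 14747790339938983, q_12 = 48·16118266446381 + 1067454985189 = 774744244411477 → 14747790339938983/774744244411477
APPEND 32: p_13 = 32·14747790339938983 + 306822304146412 = 472236113182193868, q_13 = 32·774744244411477 + 16118266446381 = 24807934087613645 → 472236113182193868/24807934087613645
APPEND 16: p_14 = 16·472236113182193868 + 14747790339938983 = 7570525601255040871, q_14 = 16·24807934087613645 + 774744244411477 = 397701689646229797 → 7570525601255040871/397701689646229797
APPEND 1: p_15 = 1·7570525601255040871 + 472236113182193868 = 8042761714437234739, q_15 = 1·397701689646229797 + 24807934087613645 = 422509623733843442 → 8042761714437234739/422509623733843442
APPEND 45: p_16 = 45·8042761714437234739 + 7570525601255040871 = 369494802750930604126, q_16 = 45·422509623733843442 + 397701689646229797 = 19410634757669184687 → 369494802750930604126/19410634757669184687
APPEND 13: p_17 = 13·369494802750930604126 + 8042761714437234739 = 4811475197476535088377, q_17 = 13·19410634757669184687 + 422509623733843442 = 252760761473433244373 → 4811475197476535088377/252760761473433244373
APPEND 44: p_18 = 44·4811475197476535088377 + 369494802750930604126 = 212074403491718474492714, q_18 = 44·252760761473433244373 + 19410634757669184687 = 11140884139588731937099 → 212074403491718474492714/11140884139588731937099
APPEND 45: p_19 = 45·212074403491718474492714 + 4811475197476535088377 = 9548159632324807887260507, q_19 = 45·11140884139588731937099 + 252760761473433244373 = 501592547042966370413828 → 9548159632324807887260507/501592547042966370413828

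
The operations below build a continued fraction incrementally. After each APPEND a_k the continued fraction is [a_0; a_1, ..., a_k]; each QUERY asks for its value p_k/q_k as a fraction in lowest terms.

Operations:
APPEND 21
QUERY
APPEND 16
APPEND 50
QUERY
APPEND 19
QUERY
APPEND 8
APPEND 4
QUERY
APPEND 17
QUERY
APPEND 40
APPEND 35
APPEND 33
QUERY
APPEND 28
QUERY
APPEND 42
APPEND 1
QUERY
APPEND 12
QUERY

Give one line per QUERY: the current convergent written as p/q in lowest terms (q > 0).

APPEND 21: p_0 = 21·1 + 0 = 21, q_0 = 21·0 + 1 = 1 → 21/1
APPEND 16: p_1 = 16·21 + 1 = 337, q_1 = 16·1 + 0 = 16 → 337/16
APPEND 50: p_2 = 50·337 + 21 = 16871, q_2 = 50·16 + 1 = 801 → 16871/801
APPEND 19: p_3 = 19·16871 + 337 = 320886, q_3 = 19·801 + 16 = 15235 → 320886/15235
APPEND 8: p_4 = 8·320886 + 16871 = 2583959, q_4 = 8·15235 + 801 = 122681 → 2583959/122681
APPEND 4: p_5 = 4·2583959 + 320886 = 10656722, q_5 = 4·122681 + 15235 = 505959 → 10656722/505959
APPEND 17: p_6 = 17·10656722 + 2583959 = 183748233, q_6 = 17·505959 + 122681 = 8723984 → 183748233/8723984
APPEND 40: p_7 = 40·183748233 + 10656722 = 7360586042, q_7 = 40·8723984 + 505959 = 349465319 → 7360586042/349465319
APPEND 35: p_8 = 35·7360586042 + 183748233 = 257804259703, q_8 = 35·349465319 + 8723984 = 12240010149 → 257804259703/12240010149
APPEND 33: p_9 = 33·257804259703 + 7360586042 = 8514901156241, q_9 = 33·12240010149 + 349465319 = 404269800236 → 8514901156241/404269800236
APPEND 28: p_10 = 28·8514901156241 + 257804259703 = 238675036634451, q_10 = 28·404269800236 + 12240010149 = 11331794416757 → 238675036634451/11331794416757
APPEND 42: p_11 = 42·238675036634451 + 8514901156241 = 10032866439803183, q_11 = 42·11331794416757 + 404269800236 = 476339635304030 → 10032866439803183/476339635304030
APPEND 1: p_12 = 1·10032866439803183 + 238675036634451 = 10271541476437634, q_12 = 1·476339635304030 + 11331794416757 = 487671429720787 → 10271541476437634/487671429720787
APPEND 12: p_13 = 12·10271541476437634 + 10032866439803183 = 133291364157054791, q_13 = 12·487671429720787 + 476339635304030 = 6328396791953474 → 133291364157054791/6328396791953474

21/1
16871/801
320886/15235
10656722/505959
183748233/8723984
8514901156241/404269800236
238675036634451/11331794416757
10271541476437634/487671429720787
133291364157054791/6328396791953474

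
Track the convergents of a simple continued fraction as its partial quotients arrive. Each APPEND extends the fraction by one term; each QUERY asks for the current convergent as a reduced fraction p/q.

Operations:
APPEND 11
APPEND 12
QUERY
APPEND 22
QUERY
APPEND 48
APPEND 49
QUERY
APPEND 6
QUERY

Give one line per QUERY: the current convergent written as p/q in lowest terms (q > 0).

133/12
2937/265
6917278/624133
41644777/3757530

APPEND 11: p_0 = 11·1 + 0 = 11, q_0 = 11·0 + 1 = 1 → 11/1
APPEND 12: p_1 = 12·11 + 1 = 133, q_1 = 12·1 + 0 = 12 → 133/12
APPEND 22: p_2 = 22·133 + 11 = 2937, q_2 = 22·12 + 1 = 265 → 2937/265
APPEND 48: p_3 = 48·2937 + 133 = 141109, q_3 = 48·265 + 12 = 12732 → 141109/12732
APPEND 49: p_4 = 49·141109 + 2937 = 6917278, q_4 = 49·12732 + 265 = 624133 → 6917278/624133
APPEND 6: p_5 = 6·6917278 + 141109 = 41644777, q_5 = 6·624133 + 12732 = 3757530 → 41644777/3757530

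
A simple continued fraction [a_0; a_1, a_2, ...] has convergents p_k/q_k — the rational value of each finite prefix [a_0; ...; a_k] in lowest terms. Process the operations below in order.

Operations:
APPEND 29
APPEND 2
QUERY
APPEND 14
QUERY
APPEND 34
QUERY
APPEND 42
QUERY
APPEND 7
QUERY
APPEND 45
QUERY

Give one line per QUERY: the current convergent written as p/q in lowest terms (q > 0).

59/2
855/29
29129/988
1224273/41525
8599040/291663
388181073/13166360

APPEND 29: p_0 = 29·1 + 0 = 29, q_0 = 29·0 + 1 = 1 → 29/1
APPEND 2: p_1 = 2·29 + 1 = 59, q_1 = 2·1 + 0 = 2 → 59/2
APPEND 14: p_2 = 14·59 + 29 = 855, q_2 = 14·2 + 1 = 29 → 855/29
APPEND 34: p_3 = 34·855 + 59 = 29129, q_3 = 34·29 + 2 = 988 → 29129/988
APPEND 42: p_4 = 42·29129 + 855 = 1224273, q_4 = 42·988 + 29 = 41525 → 1224273/41525
APPEND 7: p_5 = 7·1224273 + 29129 = 8599040, q_5 = 7·41525 + 988 = 291663 → 8599040/291663
APPEND 45: p_6 = 45·8599040 + 1224273 = 388181073, q_6 = 45·291663 + 41525 = 13166360 → 388181073/13166360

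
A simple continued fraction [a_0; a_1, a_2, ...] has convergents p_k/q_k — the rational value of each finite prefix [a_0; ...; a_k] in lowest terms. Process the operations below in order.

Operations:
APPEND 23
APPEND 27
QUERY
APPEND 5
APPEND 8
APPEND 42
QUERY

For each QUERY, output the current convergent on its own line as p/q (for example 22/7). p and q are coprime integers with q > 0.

APPEND 23: p_0 = 23·1 + 0 = 23, q_0 = 23·0 + 1 = 1 → 23/1
APPEND 27: p_1 = 27·23 + 1 = 622, q_1 = 27·1 + 0 = 27 → 622/27
APPEND 5: p_2 = 5·622 + 23 = 3133, q_2 = 5·27 + 1 = 136 → 3133/136
APPEND 8: p_3 = 8·3133 + 622 = 25686, q_3 = 8·136 + 27 = 1115 → 25686/1115
APPEND 42: p_4 = 42·25686 + 3133 = 1081945, q_4 = 42·1115 + 136 = 46966 → 1081945/46966

622/27
1081945/46966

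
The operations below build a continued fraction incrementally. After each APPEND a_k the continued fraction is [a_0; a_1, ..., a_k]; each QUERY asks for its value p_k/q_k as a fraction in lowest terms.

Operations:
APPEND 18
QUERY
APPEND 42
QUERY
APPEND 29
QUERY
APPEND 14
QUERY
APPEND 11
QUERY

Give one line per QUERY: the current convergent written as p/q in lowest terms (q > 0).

APPEND 18: p_0 = 18·1 + 0 = 18, q_0 = 18·0 + 1 = 1 → 18/1
APPEND 42: p_1 = 42·18 + 1 = 757, q_1 = 42·1 + 0 = 42 → 757/42
APPEND 29: p_2 = 29·757 + 18 = 21971, q_2 = 29·42 + 1 = 1219 → 21971/1219
APPEND 14: p_3 = 14·21971 + 757 = 308351, q_3 = 14·1219 + 42 = 17108 → 308351/17108
APPEND 11: p_4 = 11·308351 + 21971 = 3413832, q_4 = 11·17108 + 1219 = 189407 → 3413832/189407

18/1
757/42
21971/1219
308351/17108
3413832/189407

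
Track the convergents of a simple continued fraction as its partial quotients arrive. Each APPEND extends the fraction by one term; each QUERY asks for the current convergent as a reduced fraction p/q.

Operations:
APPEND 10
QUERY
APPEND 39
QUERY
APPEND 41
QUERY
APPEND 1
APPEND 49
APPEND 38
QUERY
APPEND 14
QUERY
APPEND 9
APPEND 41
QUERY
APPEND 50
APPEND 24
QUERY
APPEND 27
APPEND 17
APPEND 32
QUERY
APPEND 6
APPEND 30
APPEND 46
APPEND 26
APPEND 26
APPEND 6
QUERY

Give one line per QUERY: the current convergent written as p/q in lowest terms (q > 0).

APPEND 10: p_0 = 10·1 + 0 = 10, q_0 = 10·0 + 1 = 1 → 10/1
APPEND 39: p_1 = 39·10 + 1 = 391, q_1 = 39·1 + 0 = 39 → 391/39
APPEND 41: p_2 = 41·391 + 10 = 16041, q_2 = 41·39 + 1 = 1600 → 16041/1600
APPEND 1: p_3 = 1·16041 + 391 = 16432, q_3 = 1·1600 + 39 = 1639 → 16432/1639
APPEND 49: p_4 = 49·16432 + 16041 = 821209, q_4 = 49·1639 + 1600 = 81911 → 821209/81911
APPEND 38: p_5 = 38·821209 + 16432 = 31222374, q_5 = 38·81911 + 1639 = 3114257 → 31222374/3114257
APPEND 14: p_6 = 14·31222374 + 821209 = 437934445, q_6 = 14·3114257 + 81911 = 43681509 → 437934445/43681509
APPEND 9: p_7 = 9·437934445 + 31222374 = 3972632379, q_7 = 9·43681509 + 3114257 = 396247838 → 3972632379/396247838
APPEND 41: p_8 = 41·3972632379 + 437934445 = 163315861984, q_8 = 41·396247838 + 43681509 = 16289842867 → 163315861984/16289842867
APPEND 50: p_9 = 50·163315861984 + 3972632379 = 8169765731579, q_9 = 50·16289842867 + 396247838 = 814888391188 → 8169765731579/814888391188
APPEND 24: p_10 = 24·8169765731579 + 163315861984 = 196237693419880, q_10 = 24·814888391188 + 16289842867 = 19573611231379 → 196237693419880/19573611231379
APPEND 27: p_11 = 27·196237693419880 + 8169765731579 = 5306587488068339, q_11 = 27·19573611231379 + 814888391188 = 529302391638421 → 5306587488068339/529302391638421
APPEND 17: p_12 = 17·5306587488068339 + 196237693419880 = 90408224990581643, q_12 = 17·529302391638421 + 19573611231379 = 9017714269084536 → 90408224990581643/9017714269084536
APPEND 32: p_13 = 32·90408224990581643 + 5306587488068339 = 2898369787186680915, q_13 = 32·9017714269084536 + 529302391638421 = 289096159002343573 → 2898369787186680915/289096159002343573
APPEND 6: p_14 = 6·2898369787186680915 + 90408224990581643 = 17480626948110667133, q_14 = 6·289096159002343573 + 9017714269084536 = 1743594668283145974 → 17480626948110667133/1743594668283145974
APPEND 30: p_15 = 30·17480626948110667133 + 2898369787186680915 = 527317178230506694905, q_15 = 30·1743594668283145974 + 289096159002343573 = 52596936207496722793 → 527317178230506694905/52596936207496722793
APPEND 46: p_16 = 46·527317178230506694905 + 17480626948110667133 = 24274070825551418632763, q_16 = 46·52596936207496722793 + 1743594668283145974 = 2421202660213132394452 → 24274070825551418632763/2421202660213132394452
APPEND 26: p_17 = 26·24274070825551418632763 + 527317178230506694905 = 631653158642567391146743, q_17 = 26·2421202660213132394452 + 52596936207496722793 = 63003866101748938978545 → 631653158642567391146743/63003866101748938978545
APPEND 26: p_18 = 26·631653158642567391146743 + 24274070825551418632763 = 16447256195532303588448081, q_18 = 26·63003866101748938978545 + 2421202660213132394452 = 1640521721305685545836622 → 16447256195532303588448081/1640521721305685545836622
APPEND 6: p_19 = 6·16447256195532303588448081 + 631653158642567391146743 = 99315190331836388921835229, q_19 = 6·1640521721305685545836622 + 63003866101748938978545 = 9906134193935862213998277 → 99315190331836388921835229/9906134193935862213998277

10/1
391/39
16041/1600
31222374/3114257
437934445/43681509
163315861984/16289842867
196237693419880/19573611231379
2898369787186680915/289096159002343573
99315190331836388921835229/9906134193935862213998277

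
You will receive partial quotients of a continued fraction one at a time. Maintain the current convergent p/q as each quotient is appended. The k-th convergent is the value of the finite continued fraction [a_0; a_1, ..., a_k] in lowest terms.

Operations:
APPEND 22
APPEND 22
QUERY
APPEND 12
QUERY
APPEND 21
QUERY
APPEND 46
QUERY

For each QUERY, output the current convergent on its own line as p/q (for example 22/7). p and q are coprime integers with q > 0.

APPEND 22: p_0 = 22·1 + 0 = 22, q_0 = 22·0 + 1 = 1 → 22/1
APPEND 22: p_1 = 22·22 + 1 = 485, q_1 = 22·1 + 0 = 22 → 485/22
APPEND 12: p_2 = 12·485 + 22 = 5842, q_2 = 12·22 + 1 = 265 → 5842/265
APPEND 21: p_3 = 21·5842 + 485 = 123167, q_3 = 21·265 + 22 = 5587 → 123167/5587
APPEND 46: p_4 = 46·123167 + 5842 = 5671524, q_4 = 46·5587 + 265 = 257267 → 5671524/257267

485/22
5842/265
123167/5587
5671524/257267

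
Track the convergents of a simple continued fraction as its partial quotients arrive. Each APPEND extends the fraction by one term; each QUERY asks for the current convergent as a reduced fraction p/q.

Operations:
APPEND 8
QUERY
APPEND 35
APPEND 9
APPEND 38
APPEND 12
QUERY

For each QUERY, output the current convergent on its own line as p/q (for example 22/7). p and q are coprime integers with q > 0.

APPEND 8: p_0 = 8·1 + 0 = 8, q_0 = 8·0 + 1 = 1 → 8/1
APPEND 35: p_1 = 35·8 + 1 = 281, q_1 = 35·1 + 0 = 35 → 281/35
APPEND 9: p_2 = 9·281 + 8 = 2537, q_2 = 9·35 + 1 = 316 → 2537/316
APPEND 38: p_3 = 38·2537 + 281 = 96687, q_3 = 38·316 + 35 = 12043 → 96687/12043
APPEND 12: p_4 = 12·96687 + 2537 = 1162781, q_4 = 12·12043 + 316 = 144832 → 1162781/144832

8/1
1162781/144832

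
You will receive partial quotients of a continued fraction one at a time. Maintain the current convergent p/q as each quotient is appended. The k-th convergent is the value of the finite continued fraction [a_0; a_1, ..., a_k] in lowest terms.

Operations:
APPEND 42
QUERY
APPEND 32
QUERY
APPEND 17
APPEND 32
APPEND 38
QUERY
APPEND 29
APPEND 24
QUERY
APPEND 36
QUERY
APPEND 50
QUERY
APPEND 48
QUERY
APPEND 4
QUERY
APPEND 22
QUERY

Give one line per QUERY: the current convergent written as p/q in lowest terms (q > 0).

APPEND 42: p_0 = 42·1 + 0 = 42, q_0 = 42·0 + 1 = 1 → 42/1
APPEND 32: p_1 = 32·42 + 1 = 1345, q_1 = 32·1 + 0 = 32 → 1345/32
APPEND 17: p_2 = 17·1345 + 42 = 22907, q_2 = 17·32 + 1 = 545 → 22907/545
APPEND 32: p_3 = 32·22907 + 1345 = 734369, q_3 = 32·545 + 32 = 17472 → 734369/17472
APPEND 38: p_4 = 38·734369 + 22907 = 27928929, q_4 = 38·17472 + 545 = 664481 → 27928929/664481
APPEND 29: p_5 = 29·27928929 + 734369 = 810673310, q_5 = 29·664481 + 17472 = 19287421 → 810673310/19287421
APPEND 24: p_6 = 24·810673310 + 27928929 = 19484088369, q_6 = 24·19287421 + 664481 = 463562585 → 19484088369/463562585
APPEND 36: p_7 = 36·19484088369 + 810673310 = 702237854594, q_7 = 36·463562585 + 19287421 = 16707540481 → 702237854594/16707540481
APPEND 50: p_8 = 50·702237854594 + 19484088369 = 35131376818069, q_8 = 50·16707540481 + 463562585 = 835840586635 → 35131376818069/835840586635
APPEND 48: p_9 = 48·35131376818069 + 702237854594 = 1687008325121906, q_9 = 48·835840586635 + 16707540481 = 40137055698961 → 1687008325121906/40137055698961
APPEND 4: p_10 = 4·1687008325121906 + 35131376818069 = 6783164677305693, q_10 = 4·40137055698961 + 835840586635 = 161384063382479 → 6783164677305693/161384063382479
APPEND 22: p_11 = 22·6783164677305693 + 1687008325121906 = 150916631225847152, q_11 = 22·161384063382479 + 40137055698961 = 3590586450113499 → 150916631225847152/3590586450113499

42/1
1345/32
27928929/664481
19484088369/463562585
702237854594/16707540481
35131376818069/835840586635
1687008325121906/40137055698961
6783164677305693/161384063382479
150916631225847152/3590586450113499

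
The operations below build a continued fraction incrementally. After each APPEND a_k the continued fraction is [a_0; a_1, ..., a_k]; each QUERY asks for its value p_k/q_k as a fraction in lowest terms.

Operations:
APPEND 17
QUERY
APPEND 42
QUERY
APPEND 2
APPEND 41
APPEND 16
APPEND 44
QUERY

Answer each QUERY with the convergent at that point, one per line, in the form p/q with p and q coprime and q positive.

APPEND 17: p_0 = 17·1 + 0 = 17, q_0 = 17·0 + 1 = 1 → 17/1
APPEND 42: p_1 = 42·17 + 1 = 715, q_1 = 42·1 + 0 = 42 → 715/42
APPEND 2: p_2 = 2·715 + 17 = 1447, q_2 = 2·42 + 1 = 85 → 1447/85
APPEND 41: p_3 = 41·1447 + 715 = 60042, q_3 = 41·85 + 42 = 3527 → 60042/3527
APPEND 16: p_4 = 16·60042 + 1447 = 962119, q_4 = 16·3527 + 85 = 56517 → 962119/56517
APPEND 44: p_5 = 44·962119 + 60042 = 42393278, q_5 = 44·56517 + 3527 = 2490275 → 42393278/2490275

17/1
715/42
42393278/2490275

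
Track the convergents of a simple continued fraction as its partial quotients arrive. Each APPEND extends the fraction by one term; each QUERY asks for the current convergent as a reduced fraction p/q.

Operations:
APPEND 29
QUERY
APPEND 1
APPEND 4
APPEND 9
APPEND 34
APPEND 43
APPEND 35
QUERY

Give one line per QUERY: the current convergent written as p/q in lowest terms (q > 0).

29/1
70473063/2364524

APPEND 29: p_0 = 29·1 + 0 = 29, q_0 = 29·0 + 1 = 1 → 29/1
APPEND 1: p_1 = 1·29 + 1 = 30, q_1 = 1·1 + 0 = 1 → 30/1
APPEND 4: p_2 = 4·30 + 29 = 149, q_2 = 4·1 + 1 = 5 → 149/5
APPEND 9: p_3 = 9·149 + 30 = 1371, q_3 = 9·5 + 1 = 46 → 1371/46
APPEND 34: p_4 = 34·1371 + 149 = 46763, q_4 = 34·46 + 5 = 1569 → 46763/1569
APPEND 43: p_5 = 43·46763 + 1371 = 2012180, q_5 = 43·1569 + 46 = 67513 → 2012180/67513
APPEND 35: p_6 = 35·2012180 + 46763 = 70473063, q_6 = 35·67513 + 1569 = 2364524 → 70473063/2364524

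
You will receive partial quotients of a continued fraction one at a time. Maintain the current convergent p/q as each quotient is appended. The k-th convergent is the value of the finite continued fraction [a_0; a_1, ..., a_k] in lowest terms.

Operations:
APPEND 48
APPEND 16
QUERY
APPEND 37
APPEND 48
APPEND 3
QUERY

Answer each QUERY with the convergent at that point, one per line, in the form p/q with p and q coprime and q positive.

APPEND 48: p_0 = 48·1 + 0 = 48, q_0 = 48·0 + 1 = 1 → 48/1
APPEND 16: p_1 = 16·48 + 1 = 769, q_1 = 16·1 + 0 = 16 → 769/16
APPEND 37: p_2 = 37·769 + 48 = 28501, q_2 = 37·16 + 1 = 593 → 28501/593
APPEND 48: p_3 = 48·28501 + 769 = 1368817, q_3 = 48·593 + 16 = 28480 → 1368817/28480
APPEND 3: p_4 = 3·1368817 + 28501 = 4134952, q_4 = 3·28480 + 593 = 86033 → 4134952/86033

769/16
4134952/86033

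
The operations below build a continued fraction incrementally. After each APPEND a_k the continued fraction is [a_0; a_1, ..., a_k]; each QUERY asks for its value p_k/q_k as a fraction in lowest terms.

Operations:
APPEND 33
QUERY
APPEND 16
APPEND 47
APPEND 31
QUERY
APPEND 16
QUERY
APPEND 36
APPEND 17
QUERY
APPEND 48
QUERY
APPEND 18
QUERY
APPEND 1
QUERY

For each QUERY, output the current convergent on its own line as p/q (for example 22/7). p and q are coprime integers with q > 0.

APPEND 33: p_0 = 33·1 + 0 = 33, q_0 = 33·0 + 1 = 1 → 33/1
APPEND 16: p_1 = 16·33 + 1 = 529, q_1 = 16·1 + 0 = 16 → 529/16
APPEND 47: p_2 = 47·529 + 33 = 24896, q_2 = 47·16 + 1 = 753 → 24896/753
APPEND 31: p_3 = 31·24896 + 529 = 772305, q_3 = 31·753 + 16 = 23359 → 772305/23359
APPEND 16: p_4 = 16·772305 + 24896 = 12381776, q_4 = 16·23359 + 753 = 374497 → 12381776/374497
APPEND 36: p_5 = 36·12381776 + 772305 = 446516241, q_5 = 36·374497 + 23359 = 13505251 → 446516241/13505251
APPEND 17: p_6 = 17·446516241 + 12381776 = 7603157873, q_6 = 17·13505251 + 374497 = 229963764 → 7603157873/229963764
APPEND 48: p_7 = 48·7603157873 + 446516241 = 365398094145, q_7 = 48·229963764 + 13505251 = 11051765923 → 365398094145/11051765923
APPEND 18: p_8 = 18·365398094145 + 7603157873 = 6584768852483, q_8 = 18·11051765923 + 229963764 = 199161750378 → 6584768852483/199161750378
APPEND 1: p_9 = 1·6584768852483 + 365398094145 = 6950166946628, q_9 = 1·199161750378 + 11051765923 = 210213516301 → 6950166946628/210213516301

33/1
772305/23359
12381776/374497
7603157873/229963764
365398094145/11051765923
6584768852483/199161750378
6950166946628/210213516301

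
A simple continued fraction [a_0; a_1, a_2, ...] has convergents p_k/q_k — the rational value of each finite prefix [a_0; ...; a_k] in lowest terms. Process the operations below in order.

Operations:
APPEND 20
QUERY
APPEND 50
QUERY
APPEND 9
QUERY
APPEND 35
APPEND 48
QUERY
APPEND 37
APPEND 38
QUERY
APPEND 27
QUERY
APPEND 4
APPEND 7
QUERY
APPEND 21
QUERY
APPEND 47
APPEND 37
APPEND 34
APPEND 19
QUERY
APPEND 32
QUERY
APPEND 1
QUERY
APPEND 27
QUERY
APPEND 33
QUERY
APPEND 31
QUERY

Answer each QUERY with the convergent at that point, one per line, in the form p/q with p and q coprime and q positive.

20/1
1001/50
9029/451
15225797/760531
21434742987/1070668847
579301732154/28936214351
16949793433375/846644898108
358284303772478/17896358386519
404075334535325903944/20183627710883392751
12951644983693818650279/646936742365185916437
13355720318229144554223/667120370076069309188
373556093575880721614300/18659186734419057264513
12340706808322292957826123/616420282605904959038117
382935467151566962414224113/19127687947517472787446140

APPEND 20: p_0 = 20·1 + 0 = 20, q_0 = 20·0 + 1 = 1 → 20/1
APPEND 50: p_1 = 50·20 + 1 = 1001, q_1 = 50·1 + 0 = 50 → 1001/50
APPEND 9: p_2 = 9·1001 + 20 = 9029, q_2 = 9·50 + 1 = 451 → 9029/451
APPEND 35: p_3 = 35·9029 + 1001 = 317016, q_3 = 35·451 + 50 = 15835 → 317016/15835
APPEND 48: p_4 = 48·317016 + 9029 = 15225797, q_4 = 48·15835 + 451 = 760531 → 15225797/760531
APPEND 37: p_5 = 37·15225797 + 317016 = 563671505, q_5 = 37·760531 + 15835 = 28155482 → 563671505/28155482
APPEND 38: p_6 = 38·563671505 + 15225797 = 21434742987, q_6 = 38·28155482 + 760531 = 1070668847 → 21434742987/1070668847
APPEND 27: p_7 = 27·21434742987 + 563671505 = 579301732154, q_7 = 27·1070668847 + 28155482 = 28936214351 → 579301732154/28936214351
APPEND 4: p_8 = 4·579301732154 + 21434742987 = 2338641671603, q_8 = 4·28936214351 + 1070668847 = 116815526251 → 2338641671603/116815526251
APPEND 7: p_9 = 7·2338641671603 + 579301732154 = 16949793433375, q_9 = 7·116815526251 + 28936214351 = 846644898108 → 16949793433375/846644898108
APPEND 21: p_10 = 21·16949793433375 + 2338641671603 = 358284303772478, q_10 = 21·846644898108 + 116815526251 = 17896358386519 → 358284303772478/17896358386519
APPEND 47: p_11 = 47·358284303772478 + 16949793433375 = 16856312070739841, q_11 = 47·17896358386519 + 846644898108 = 841975489064501 → 16856312070739841/841975489064501
APPEND 37: p_12 = 37·16856312070739841 + 358284303772478 = 624041830921146595, q_12 = 37·841975489064501 + 17896358386519 = 31170989453773056 → 624041830921146595/31170989453773056
APPEND 34: p_13 = 34·624041830921146595 + 16856312070739841 = 21234278563389724071, q_13 = 34·31170989453773056 + 841975489064501 = 1060655616917348405 → 21234278563389724071/1060655616917348405
APPEND 19: p_14 = 19·21234278563389724071 + 624041830921146595 = 404075334535325903944, q_14 = 19·1060655616917348405 + 31170989453773056 = 20183627710883392751 → 404075334535325903944/20183627710883392751
APPEND 32: p_15 = 32·404075334535325903944 + 21234278563389724071 = 12951644983693818650279, q_15 = 32·20183627710883392751 + 1060655616917348405 = 646936742365185916437 → 12951644983693818650279/646936742365185916437
APPEND 1: p_16 = 1·12951644983693818650279 + 404075334535325903944 = 13355720318229144554223, q_16 = 1·646936742365185916437 + 20183627710883392751 = 667120370076069309188 → 13355720318229144554223/667120370076069309188
APPEND 27: p_17 = 27·13355720318229144554223 + 12951644983693818650279 = 373556093575880721614300, q_17 = 27·667120370076069309188 + 646936742365185916437 = 18659186734419057264513 → 373556093575880721614300/18659186734419057264513
APPEND 33: p_18 = 33·373556093575880721614300 + 13355720318229144554223 = 12340706808322292957826123, q_18 = 33·18659186734419057264513 + 667120370076069309188 = 616420282605904959038117 → 12340706808322292957826123/616420282605904959038117
APPEND 31: p_19 = 31·12340706808322292957826123 + 373556093575880721614300 = 382935467151566962414224113, q_19 = 31·616420282605904959038117 + 18659186734419057264513 = 19127687947517472787446140 → 382935467151566962414224113/19127687947517472787446140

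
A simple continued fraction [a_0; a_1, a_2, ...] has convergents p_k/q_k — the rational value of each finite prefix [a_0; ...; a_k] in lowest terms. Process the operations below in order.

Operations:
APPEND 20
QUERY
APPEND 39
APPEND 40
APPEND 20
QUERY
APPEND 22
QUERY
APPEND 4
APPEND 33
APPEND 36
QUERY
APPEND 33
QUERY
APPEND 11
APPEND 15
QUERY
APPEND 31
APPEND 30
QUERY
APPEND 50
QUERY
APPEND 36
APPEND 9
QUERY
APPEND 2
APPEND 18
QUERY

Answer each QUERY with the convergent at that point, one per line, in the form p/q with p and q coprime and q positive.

20/1
625981/31259
13802842/689259
66887510273/3340096079
2209144274368/110315873601
367721262199183/18362536458951
343079519343289003/17132025884454081
17165399693767153144/857171749667637221
5581842616148414372827/278735006874942183554
217657531230400626233965/10868950924623409884164

APPEND 20: p_0 = 20·1 + 0 = 20, q_0 = 20·0 + 1 = 1 → 20/1
APPEND 39: p_1 = 39·20 + 1 = 781, q_1 = 39·1 + 0 = 39 → 781/39
APPEND 40: p_2 = 40·781 + 20 = 31260, q_2 = 40·39 + 1 = 1561 → 31260/1561
APPEND 20: p_3 = 20·31260 + 781 = 625981, q_3 = 20·1561 + 39 = 31259 → 625981/31259
APPEND 22: p_4 = 22·625981 + 31260 = 13802842, q_4 = 22·31259 + 1561 = 689259 → 13802842/689259
APPEND 4: p_5 = 4·13802842 + 625981 = 55837349, q_5 = 4·689259 + 31259 = 2788295 → 55837349/2788295
APPEND 33: p_6 = 33·55837349 + 13802842 = 1856435359, q_6 = 33·2788295 + 689259 = 92702994 → 1856435359/92702994
APPEND 36: p_7 = 36·1856435359 + 55837349 = 66887510273, q_7 = 36·92702994 + 2788295 = 3340096079 → 66887510273/3340096079
APPEND 33: p_8 = 33·66887510273 + 1856435359 = 2209144274368, q_8 = 33·3340096079 + 92702994 = 110315873601 → 2209144274368/110315873601
APPEND 11: p_9 = 11·2209144274368 + 66887510273 = 24367474528321, q_9 = 11·110315873601 + 3340096079 = 1216814705690 → 24367474528321/1216814705690
APPEND 15: p_10 = 15·24367474528321 + 2209144274368 = 367721262199183, q_10 = 15·1216814705690 + 110315873601 = 18362536458951 → 367721262199183/18362536458951
APPEND 31: p_11 = 31·367721262199183 + 24367474528321 = 11423726602702994, q_11 = 31·18362536458951 + 1216814705690 = 570455444933171 → 11423726602702994/570455444933171
APPEND 30: p_12 = 30·11423726602702994 + 367721262199183 = 343079519343289003, q_12 = 30·570455444933171 + 18362536458951 = 17132025884454081 → 343079519343289003/17132025884454081
APPEND 50: p_13 = 50·343079519343289003 + 11423726602702994 = 17165399693767153144, q_13 = 50·17132025884454081 + 570455444933171 = 857171749667637221 → 17165399693767153144/857171749667637221
APPEND 36: p_14 = 36·17165399693767153144 + 343079519343289003 = 618297468494960802187, q_14 = 36·857171749667637221 + 17132025884454081 = 30875315013919394037 → 618297468494960802187/30875315013919394037
APPEND 9: p_15 = 9·618297468494960802187 + 17165399693767153144 = 5581842616148414372827, q_15 = 9·30875315013919394037 + 857171749667637221 = 278735006874942183554 → 5581842616148414372827/278735006874942183554
APPEND 2: p_16 = 2·5581842616148414372827 + 618297468494960802187 = 11781982700791789547841, q_16 = 2·278735006874942183554 + 30875315013919394037 = 588345328763803761145 → 11781982700791789547841/588345328763803761145
APPEND 18: p_17 = 18·11781982700791789547841 + 5581842616148414372827 = 217657531230400626233965, q_17 = 18·588345328763803761145 + 278735006874942183554 = 10868950924623409884164 → 217657531230400626233965/10868950924623409884164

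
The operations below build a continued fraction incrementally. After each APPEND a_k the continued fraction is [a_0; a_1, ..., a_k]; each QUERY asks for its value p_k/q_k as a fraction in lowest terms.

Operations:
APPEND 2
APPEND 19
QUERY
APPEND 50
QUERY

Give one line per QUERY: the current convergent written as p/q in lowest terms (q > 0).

APPEND 2: p_0 = 2·1 + 0 = 2, q_0 = 2·0 + 1 = 1 → 2/1
APPEND 19: p_1 = 19·2 + 1 = 39, q_1 = 19·1 + 0 = 19 → 39/19
APPEND 50: p_2 = 50·39 + 2 = 1952, q_2 = 50·19 + 1 = 951 → 1952/951

39/19
1952/951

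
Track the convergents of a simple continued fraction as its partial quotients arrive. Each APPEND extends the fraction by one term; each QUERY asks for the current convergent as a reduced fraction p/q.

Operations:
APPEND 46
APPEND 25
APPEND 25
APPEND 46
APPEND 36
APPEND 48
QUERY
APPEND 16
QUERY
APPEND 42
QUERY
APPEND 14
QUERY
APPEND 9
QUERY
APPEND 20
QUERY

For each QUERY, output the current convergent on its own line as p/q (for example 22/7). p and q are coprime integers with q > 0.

2295622901/49861557
36777764249/798823094
1546961721359/33600431505
21694241863275/471204864164
196795138490834/4274444208981
3957597011679955/85960089043784

APPEND 46: p_0 = 46·1 + 0 = 46, q_0 = 46·0 + 1 = 1 → 46/1
APPEND 25: p_1 = 25·46 + 1 = 1151, q_1 = 25·1 + 0 = 25 → 1151/25
APPEND 25: p_2 = 25·1151 + 46 = 28821, q_2 = 25·25 + 1 = 626 → 28821/626
APPEND 46: p_3 = 46·28821 + 1151 = 1326917, q_3 = 46·626 + 25 = 28821 → 1326917/28821
APPEND 36: p_4 = 36·1326917 + 28821 = 47797833, q_4 = 36·28821 + 626 = 1038182 → 47797833/1038182
APPEND 48: p_5 = 48·47797833 + 1326917 = 2295622901, q_5 = 48·1038182 + 28821 = 49861557 → 2295622901/49861557
APPEND 16: p_6 = 16·2295622901 + 47797833 = 36777764249, q_6 = 16·49861557 + 1038182 = 798823094 → 36777764249/798823094
APPEND 42: p_7 = 42·36777764249 + 2295622901 = 1546961721359, q_7 = 42·798823094 + 49861557 = 33600431505 → 1546961721359/33600431505
APPEND 14: p_8 = 14·1546961721359 + 36777764249 = 21694241863275, q_8 = 14·33600431505 + 798823094 = 471204864164 → 21694241863275/471204864164
APPEND 9: p_9 = 9·21694241863275 + 1546961721359 = 196795138490834, q_9 = 9·471204864164 + 33600431505 = 4274444208981 → 196795138490834/4274444208981
APPEND 20: p_10 = 20·196795138490834 + 21694241863275 = 3957597011679955, q_10 = 20·4274444208981 + 471204864164 = 85960089043784 → 3957597011679955/85960089043784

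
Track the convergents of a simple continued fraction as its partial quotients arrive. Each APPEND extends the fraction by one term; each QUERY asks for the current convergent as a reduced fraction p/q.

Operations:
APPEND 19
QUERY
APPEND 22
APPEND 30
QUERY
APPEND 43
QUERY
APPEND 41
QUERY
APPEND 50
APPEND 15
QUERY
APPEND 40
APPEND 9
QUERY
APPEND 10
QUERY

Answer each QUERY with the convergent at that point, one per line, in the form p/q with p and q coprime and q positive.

19/1
12589/661
541746/28445
22224175/1166906
16698481615/876773081
6038157617479/317040445946
61050627189886/3205533756445

APPEND 19: p_0 = 19·1 + 0 = 19, q_0 = 19·0 + 1 = 1 → 19/1
APPEND 22: p_1 = 22·19 + 1 = 419, q_1 = 22·1 + 0 = 22 → 419/22
APPEND 30: p_2 = 30·419 + 19 = 12589, q_2 = 30·22 + 1 = 661 → 12589/661
APPEND 43: p_3 = 43·12589 + 419 = 541746, q_3 = 43·661 + 22 = 28445 → 541746/28445
APPEND 41: p_4 = 41·541746 + 12589 = 22224175, q_4 = 41·28445 + 661 = 1166906 → 22224175/1166906
APPEND 50: p_5 = 50·22224175 + 541746 = 1111750496, q_5 = 50·1166906 + 28445 = 58373745 → 1111750496/58373745
APPEND 15: p_6 = 15·1111750496 + 22224175 = 16698481615, q_6 = 15·58373745 + 1166906 = 876773081 → 16698481615/876773081
APPEND 40: p_7 = 40·16698481615 + 1111750496 = 669051015096, q_7 = 40·876773081 + 58373745 = 35129296985 → 669051015096/35129296985
APPEND 9: p_8 = 9·669051015096 + 16698481615 = 6038157617479, q_8 = 9·35129296985 + 876773081 = 317040445946 → 6038157617479/317040445946
APPEND 10: p_9 = 10·6038157617479 + 669051015096 = 61050627189886, q_9 = 10·317040445946 + 35129296985 = 3205533756445 → 61050627189886/3205533756445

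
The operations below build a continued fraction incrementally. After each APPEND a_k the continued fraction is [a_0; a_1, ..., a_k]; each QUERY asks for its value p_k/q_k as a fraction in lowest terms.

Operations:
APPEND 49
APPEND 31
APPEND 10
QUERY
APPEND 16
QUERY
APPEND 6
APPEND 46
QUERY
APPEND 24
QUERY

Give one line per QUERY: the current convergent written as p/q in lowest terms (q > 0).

15249/311
245504/5007
68706062/1401245
1650433761/33660233

APPEND 49: p_0 = 49·1 + 0 = 49, q_0 = 49·0 + 1 = 1 → 49/1
APPEND 31: p_1 = 31·49 + 1 = 1520, q_1 = 31·1 + 0 = 31 → 1520/31
APPEND 10: p_2 = 10·1520 + 49 = 15249, q_2 = 10·31 + 1 = 311 → 15249/311
APPEND 16: p_3 = 16·15249 + 1520 = 245504, q_3 = 16·311 + 31 = 5007 → 245504/5007
APPEND 6: p_4 = 6·245504 + 15249 = 1488273, q_4 = 6·5007 + 311 = 30353 → 1488273/30353
APPEND 46: p_5 = 46·1488273 + 245504 = 68706062, q_5 = 46·30353 + 5007 = 1401245 → 68706062/1401245
APPEND 24: p_6 = 24·68706062 + 1488273 = 1650433761, q_6 = 24·1401245 + 30353 = 33660233 → 1650433761/33660233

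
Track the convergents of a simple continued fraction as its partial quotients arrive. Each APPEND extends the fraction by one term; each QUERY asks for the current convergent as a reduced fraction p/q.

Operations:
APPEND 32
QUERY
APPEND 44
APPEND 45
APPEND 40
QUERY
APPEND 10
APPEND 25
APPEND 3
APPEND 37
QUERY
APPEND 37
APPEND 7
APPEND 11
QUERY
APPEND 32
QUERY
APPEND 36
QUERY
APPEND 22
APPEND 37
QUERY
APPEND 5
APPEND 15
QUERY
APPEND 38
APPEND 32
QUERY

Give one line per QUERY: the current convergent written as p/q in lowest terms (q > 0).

32/1
2538889/79284
72492607267/2263786985
210162558746981/6562921146889
6744063551747445/210602485826284
242996450421655001/7588252410893113
198291637445063481280/6192218006853459603
15150454435417246939285/473115850853745051378
18470000995205130183153589/576778094239081096256146

APPEND 32: p_0 = 32·1 + 0 = 32, q_0 = 32·0 + 1 = 1 → 32/1
APPEND 44: p_1 = 44·32 + 1 = 1409, q_1 = 44·1 + 0 = 44 → 1409/44
APPEND 45: p_2 = 45·1409 + 32 = 63437, q_2 = 45·44 + 1 = 1981 → 63437/1981
APPEND 40: p_3 = 40·63437 + 1409 = 2538889, q_3 = 40·1981 + 44 = 79284 → 2538889/79284
APPEND 10: p_4 = 10·2538889 + 63437 = 25452327, q_4 = 10·79284 + 1981 = 794821 → 25452327/794821
APPEND 25: p_5 = 25·25452327 + 2538889 = 638847064, q_5 = 25·794821 + 79284 = 19949809 → 638847064/19949809
APPEND 3: p_6 = 3·638847064 + 25452327 = 1941993519, q_6 = 3·19949809 + 794821 = 60644248 → 1941993519/60644248
APPEND 37: p_7 = 37·1941993519 + 638847064 = 72492607267, q_7 = 37·60644248 + 19949809 = 2263786985 → 72492607267/2263786985
APPEND 37: p_8 = 37·72492607267 + 1941993519 = 2684168462398, q_8 = 37·2263786985 + 60644248 = 83820762693 → 2684168462398/83820762693
APPEND 7: p_9 = 7·2684168462398 + 72492607267 = 18861671844053, q_9 = 7·83820762693 + 2263786985 = 589009125836 → 18861671844053/589009125836
APPEND 11: p_10 = 11·18861671844053 + 2684168462398 = 210162558746981, q_10 = 11·589009125836 + 83820762693 = 6562921146889 → 210162558746981/6562921146889
APPEND 32: p_11 = 32·210162558746981 + 18861671844053 = 6744063551747445, q_11 = 32·6562921146889 + 589009125836 = 210602485826284 → 6744063551747445/210602485826284
APPEND 36: p_12 = 36·6744063551747445 + 210162558746981 = 242996450421655001, q_12 = 36·210602485826284 + 6562921146889 = 7588252410893113 → 242996450421655001/7588252410893113
APPEND 22: p_13 = 22·242996450421655001 + 6744063551747445 = 5352665972828157467, q_13 = 22·7588252410893113 + 210602485826284 = 167152155525474770 → 5352665972828157467/167152155525474770
APPEND 37: p_14 = 37·5352665972828157467 + 242996450421655001 = 198291637445063481280, q_14 = 37·167152155525474770 + 7588252410893113 = 6192218006853459603 → 198291637445063481280/6192218006853459603
APPEND 5: p_15 = 5·198291637445063481280 + 5352665972828157467 = 996810853198145563867, q_15 = 5·6192218006853459603 + 167152155525474770 = 31128242189792772785 → 996810853198145563867/31128242189792772785
APPEND 15: p_16 = 15·996810853198145563867 + 198291637445063481280 = 15150454435417246939285, q_16 = 15·31128242189792772785 + 6192218006853459603 = 473115850853745051378 → 15150454435417246939285/473115850853745051378
APPEND 38: p_17 = 38·15150454435417246939285 + 996810853198145563867 = 576714079399053529256697, q_17 = 38·473115850853745051378 + 31128242189792772785 = 18009530574632104725149 → 576714079399053529256697/18009530574632104725149
APPEND 32: p_18 = 32·576714079399053529256697 + 15150454435417246939285 = 18470000995205130183153589, q_18 = 32·18009530574632104725149 + 473115850853745051378 = 576778094239081096256146 → 18470000995205130183153589/576778094239081096256146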